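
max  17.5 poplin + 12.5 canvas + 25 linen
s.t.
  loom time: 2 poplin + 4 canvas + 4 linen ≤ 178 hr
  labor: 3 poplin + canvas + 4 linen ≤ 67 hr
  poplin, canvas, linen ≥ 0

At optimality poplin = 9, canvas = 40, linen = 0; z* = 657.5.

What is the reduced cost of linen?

Check each constraint at x*: loom time 178/178 (tight); labor 67/67 (tight).
The binding rows give the dual system: 2·y_loom time + 3·y_labor = 17.5 and 4·y_loom time + 1·y_labor = 12.5.
Solving: y_loom time = 2, y_labor = 4.5.
Reduced cost of linen: c₃ − yᵀa₃ = 25 − (2·4 + 4.5·4) = 25 − 26 = -1.

-1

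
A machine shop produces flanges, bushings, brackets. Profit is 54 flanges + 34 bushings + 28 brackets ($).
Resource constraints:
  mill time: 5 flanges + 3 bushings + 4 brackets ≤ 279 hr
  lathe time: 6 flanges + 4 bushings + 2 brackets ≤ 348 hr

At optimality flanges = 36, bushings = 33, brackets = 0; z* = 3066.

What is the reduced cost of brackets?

-4

Check each constraint at x*: mill time 279/279 (tight); lathe time 348/348 (tight).
Dual feasibility on the basic columns requires 5·y_mill time + 6·y_lathe time = 54, 3·y_mill time + 4·y_lathe time = 34.
Solving: y_mill time = 6, y_lathe time = 4.
Reduced cost of brackets: c₃ − yᵀa₃ = 28 − (6·4 + 4·2) = 28 − 32 = -4.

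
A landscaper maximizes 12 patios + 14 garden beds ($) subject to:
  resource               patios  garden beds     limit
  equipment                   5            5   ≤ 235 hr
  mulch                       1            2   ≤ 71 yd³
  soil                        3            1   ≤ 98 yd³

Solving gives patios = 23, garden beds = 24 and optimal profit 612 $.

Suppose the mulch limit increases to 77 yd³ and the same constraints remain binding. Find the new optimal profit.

At the optimum: equipment uses 235 of 235 (binding); mulch uses 71 of 71 (binding); soil uses 93 of 98 (slack = 5).
By complementary slackness, y = 0 for the non-binding constraint.
Dual feasibility on the basic columns requires 5·y_equipment + 1·y_mulch = 12, 5·y_equipment + 2·y_mulch = 14.
→ y_equipment = 2 and y_mulch = 2.
Δz = y_mulch·Δb = 2 × (6) = 12, so new z* = 612 + 12 = 624.

624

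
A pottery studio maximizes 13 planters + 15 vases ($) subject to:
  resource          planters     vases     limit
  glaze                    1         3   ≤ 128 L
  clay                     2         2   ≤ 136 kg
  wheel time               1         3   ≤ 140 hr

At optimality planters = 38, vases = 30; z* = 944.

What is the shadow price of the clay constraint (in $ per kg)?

6

At the optimum: glaze uses 128 of 128 (binding); clay uses 136 of 136 (binding); wheel time uses 128 of 140 (slack = 12).
Slack constraints have shadow price 0 (complementary slackness).
The binding rows give the dual system: 1·y_glaze + 2·y_clay = 13 and 3·y_glaze + 2·y_clay = 15.
This yields shadow prices y_glaze = 1, y_clay = 6.
Shadow price of clay = 6.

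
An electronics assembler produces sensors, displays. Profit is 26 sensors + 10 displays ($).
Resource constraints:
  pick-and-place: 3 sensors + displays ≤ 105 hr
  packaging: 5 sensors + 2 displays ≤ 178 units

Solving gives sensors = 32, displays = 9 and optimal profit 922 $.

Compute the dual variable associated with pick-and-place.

2

At the optimum: pick-and-place uses 105 of 105 (binding); packaging uses 178 of 178 (binding).
The binding rows give the dual system: 3·y_pick-and-place + 5·y_packaging = 26 and 1·y_pick-and-place + 2·y_packaging = 10.
This yields shadow prices y_pick-and-place = 2, y_packaging = 4.
Shadow price of pick-and-place = 2.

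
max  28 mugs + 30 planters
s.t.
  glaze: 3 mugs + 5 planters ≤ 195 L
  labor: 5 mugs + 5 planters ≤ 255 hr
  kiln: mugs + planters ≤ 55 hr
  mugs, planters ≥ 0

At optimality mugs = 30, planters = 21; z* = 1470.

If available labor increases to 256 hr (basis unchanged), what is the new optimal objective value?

1475

At the optimum: glaze uses 195 of 195 (binding); labor uses 255 of 255 (binding); kiln uses 51 of 55 (slack = 4).
Slack constraints have shadow price 0 (complementary slackness).
From A_Bᵀ y = c: 3·y_glaze + 5·y_labor = 28; 5·y_glaze + 5·y_labor = 30.
Solving: y_glaze = 1, y_labor = 5.
Δz = y_labor·Δb = 5 × (1) = 5, so new z* = 1470 + 5 = 1475.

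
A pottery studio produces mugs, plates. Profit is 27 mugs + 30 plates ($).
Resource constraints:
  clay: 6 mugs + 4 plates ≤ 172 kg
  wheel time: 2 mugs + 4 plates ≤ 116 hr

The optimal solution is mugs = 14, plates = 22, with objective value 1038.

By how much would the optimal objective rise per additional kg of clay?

3

At the optimum: clay uses 172 of 172 (binding); wheel time uses 116 of 116 (binding).
The binding rows give the dual system: 6·y_clay + 2·y_wheel time = 27 and 4·y_clay + 4·y_wheel time = 30.
This yields shadow prices y_clay = 3, y_wheel time = 4.5.
Shadow price of clay = 3.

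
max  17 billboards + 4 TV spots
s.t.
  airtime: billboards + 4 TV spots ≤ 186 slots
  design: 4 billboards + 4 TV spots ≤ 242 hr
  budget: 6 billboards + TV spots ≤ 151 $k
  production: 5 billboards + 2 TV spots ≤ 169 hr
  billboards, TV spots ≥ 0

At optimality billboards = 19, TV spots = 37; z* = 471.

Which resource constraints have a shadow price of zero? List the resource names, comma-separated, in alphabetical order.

airtime, design

airtime: 167/186 (slack 19)
design: 224/242 (slack 18)
budget: 151/151 (binding)
production: 169/169 (binding)
By complementary slackness, a constraint with positive slack has shadow price 0 → airtime, design.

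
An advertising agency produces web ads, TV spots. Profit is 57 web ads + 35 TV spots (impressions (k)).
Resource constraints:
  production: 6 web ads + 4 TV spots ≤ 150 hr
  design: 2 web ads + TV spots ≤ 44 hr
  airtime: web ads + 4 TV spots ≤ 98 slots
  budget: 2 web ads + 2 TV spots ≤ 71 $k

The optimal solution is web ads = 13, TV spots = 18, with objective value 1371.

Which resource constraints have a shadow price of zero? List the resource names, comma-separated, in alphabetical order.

production: 150/150 (binding)
design: 44/44 (binding)
airtime: 85/98 (slack 13)
budget: 62/71 (slack 9)
By complementary slackness, a constraint with positive slack has shadow price 0 → airtime, budget.

airtime, budget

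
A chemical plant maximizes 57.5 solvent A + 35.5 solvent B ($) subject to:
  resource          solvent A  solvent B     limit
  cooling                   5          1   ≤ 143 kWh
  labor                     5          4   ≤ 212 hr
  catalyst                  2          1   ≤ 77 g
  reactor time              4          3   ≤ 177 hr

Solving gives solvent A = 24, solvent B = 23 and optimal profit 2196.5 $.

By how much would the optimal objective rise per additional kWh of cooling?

Binding: cooling and labor. Non-binding: catalyst (6 unused), reactor time (12 unused).
Slack constraints have shadow price 0 (complementary slackness).
From A_Bᵀ y = c: 5·y_cooling + 5·y_labor = 57.5; 1·y_cooling + 4·y_labor = 35.5.
This yields shadow prices y_cooling = 3.5, y_labor = 8.
Shadow price of cooling = 3.5.

3.5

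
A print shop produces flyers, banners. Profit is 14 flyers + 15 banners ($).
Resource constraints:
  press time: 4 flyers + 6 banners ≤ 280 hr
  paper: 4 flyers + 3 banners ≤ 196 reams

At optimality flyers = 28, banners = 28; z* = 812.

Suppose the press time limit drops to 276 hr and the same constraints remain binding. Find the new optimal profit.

Check each constraint at x*: press time 280/280 (tight); paper 196/196 (tight).
From A_Bᵀ y = c: 4·y_press time + 4·y_paper = 14; 6·y_press time + 3·y_paper = 15.
→ y_press time = 1.5 and y_paper = 2.
Δz = y_press time·Δb = 1.5 × (-4) = -6, so new z* = 812 − 6 = 806.

806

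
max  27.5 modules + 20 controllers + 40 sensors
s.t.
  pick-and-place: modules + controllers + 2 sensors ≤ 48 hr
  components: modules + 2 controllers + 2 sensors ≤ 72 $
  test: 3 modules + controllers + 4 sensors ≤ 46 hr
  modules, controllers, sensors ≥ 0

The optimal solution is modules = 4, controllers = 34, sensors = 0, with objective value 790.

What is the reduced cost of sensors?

-1

Check each constraint at x*: pick-and-place 38/48 (slack 10); components 72/72 (tight); test 46/46 (tight).
Since pick-and-place is not tight, its dual is 0.
From A_Bᵀ y = c: 1·y_components + 3·y_test = 27.5; 2·y_components + 1·y_test = 20.
→ y_components = 6.5 and y_test = 7.
Reduced cost of sensors: c₃ − yᵀa₃ = 40 − (6.5·2 + 7·4) = 40 − 41 = -1.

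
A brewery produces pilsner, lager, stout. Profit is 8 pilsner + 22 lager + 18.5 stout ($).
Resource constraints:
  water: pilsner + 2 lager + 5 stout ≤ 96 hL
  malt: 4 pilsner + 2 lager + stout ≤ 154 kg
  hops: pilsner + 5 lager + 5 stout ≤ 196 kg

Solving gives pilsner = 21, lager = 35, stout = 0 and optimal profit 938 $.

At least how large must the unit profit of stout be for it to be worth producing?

21

Check each constraint at x*: water 91/96 (slack 5); malt 154/154 (tight); hops 196/196 (tight).
Since water is not tight, its dual is 0.
Dual feasibility on the basic columns requires 4·y_malt + 1·y_hops = 8, 2·y_malt + 5·y_hops = 22.
Solving: y_malt = 1, y_hops = 4.
stout enters the basis when its profit ≥ yᵀa₃ = 1·1 + 4·5 = 21.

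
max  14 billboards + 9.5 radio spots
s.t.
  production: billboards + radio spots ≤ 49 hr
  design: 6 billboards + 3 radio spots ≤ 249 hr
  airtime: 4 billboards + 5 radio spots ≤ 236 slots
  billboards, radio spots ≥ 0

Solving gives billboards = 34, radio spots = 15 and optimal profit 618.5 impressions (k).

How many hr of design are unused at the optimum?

design used = 6·34 + 3·15 = 249; slack = 249 − 249 = 0.

0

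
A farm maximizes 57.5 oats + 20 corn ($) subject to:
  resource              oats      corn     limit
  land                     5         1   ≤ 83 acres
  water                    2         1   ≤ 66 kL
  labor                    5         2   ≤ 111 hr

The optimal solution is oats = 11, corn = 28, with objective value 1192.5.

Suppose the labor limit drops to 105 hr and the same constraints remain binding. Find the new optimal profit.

At the optimum: land uses 83 of 83 (binding); water uses 50 of 66 (slack = 16); labor uses 111 of 111 (binding).
Since water is not tight, its dual is 0.
Dual feasibility on the basic columns requires 5·y_land + 5·y_labor = 57.5, 1·y_land + 2·y_labor = 20.
This yields shadow prices y_land = 3, y_labor = 8.5.
Δz = y_labor·Δb = 8.5 × (-6) = -51, so new z* = 1192.5 − 51 = 1141.5.

1141.5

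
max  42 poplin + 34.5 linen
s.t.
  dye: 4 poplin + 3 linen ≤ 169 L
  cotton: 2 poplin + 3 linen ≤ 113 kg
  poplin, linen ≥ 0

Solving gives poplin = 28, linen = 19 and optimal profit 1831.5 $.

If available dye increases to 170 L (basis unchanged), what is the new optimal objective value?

At the optimum: dye uses 169 of 169 (binding); cotton uses 113 of 113 (binding).
Dual feasibility on the basic columns requires 4·y_dye + 2·y_cotton = 42, 3·y_dye + 3·y_cotton = 34.5.
This yields shadow prices y_dye = 9.5, y_cotton = 2.
Δz = y_dye·Δb = 9.5 × (1) = 9.5, so new z* = 1831.5 + 9.5 = 1841.

1841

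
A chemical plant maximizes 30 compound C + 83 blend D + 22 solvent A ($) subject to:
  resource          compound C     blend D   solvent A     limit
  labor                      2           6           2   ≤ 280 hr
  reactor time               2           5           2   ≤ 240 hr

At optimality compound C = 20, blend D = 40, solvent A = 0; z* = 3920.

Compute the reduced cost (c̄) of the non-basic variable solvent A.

-8

Check each constraint at x*: labor 280/280 (tight); reactor time 240/240 (tight).
From A_Bᵀ y = c: 2·y_labor + 2·y_reactor time = 30; 6·y_labor + 5·y_reactor time = 83.
Solving: y_labor = 8, y_reactor time = 7.
Reduced cost of solvent A: c₃ − yᵀa₃ = 22 − (8·2 + 7·2) = 22 − 30 = -8.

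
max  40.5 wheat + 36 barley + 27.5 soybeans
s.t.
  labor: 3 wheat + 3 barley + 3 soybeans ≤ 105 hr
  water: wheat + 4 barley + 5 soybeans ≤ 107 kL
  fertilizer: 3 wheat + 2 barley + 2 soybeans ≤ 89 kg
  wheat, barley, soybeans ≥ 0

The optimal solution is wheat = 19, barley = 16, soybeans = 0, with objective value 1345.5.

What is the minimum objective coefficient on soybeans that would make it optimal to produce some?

36

Check each constraint at x*: labor 105/105 (tight); water 83/107 (slack 24); fertilizer 89/89 (tight).
By complementary slackness, y = 0 for the non-binding constraint.
Dual feasibility on the basic columns requires 3·y_labor + 3·y_fertilizer = 40.5, 3·y_labor + 2·y_fertilizer = 36.
Solving: y_labor = 9, y_fertilizer = 4.5.
soybeans enters the basis when its profit ≥ yᵀa₃ = 9·3 + 4.5·2 = 36.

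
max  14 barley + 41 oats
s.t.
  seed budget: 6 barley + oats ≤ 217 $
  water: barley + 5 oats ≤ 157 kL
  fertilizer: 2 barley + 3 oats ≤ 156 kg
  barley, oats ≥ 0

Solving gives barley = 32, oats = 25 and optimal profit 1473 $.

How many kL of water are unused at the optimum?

0

water used = 1·32 + 5·25 = 157; slack = 157 − 157 = 0.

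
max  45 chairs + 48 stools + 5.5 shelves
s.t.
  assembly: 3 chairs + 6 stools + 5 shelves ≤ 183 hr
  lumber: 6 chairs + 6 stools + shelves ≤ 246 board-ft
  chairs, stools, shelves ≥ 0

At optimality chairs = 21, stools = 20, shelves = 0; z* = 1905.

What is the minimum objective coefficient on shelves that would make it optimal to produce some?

Both assembly and lumber are binding at x*.
The binding rows give the dual system: 3·y_assembly + 6·y_lumber = 45 and 6·y_assembly + 6·y_lumber = 48.
Solving: y_assembly = 1, y_lumber = 7.
shelves enters the basis when its profit ≥ yᵀa₃ = 1·5 + 7·1 = 12.

12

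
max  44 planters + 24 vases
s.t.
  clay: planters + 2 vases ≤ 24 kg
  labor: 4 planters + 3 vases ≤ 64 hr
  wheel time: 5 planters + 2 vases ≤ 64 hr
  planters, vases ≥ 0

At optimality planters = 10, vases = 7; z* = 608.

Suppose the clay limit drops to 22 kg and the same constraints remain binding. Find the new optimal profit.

Check each constraint at x*: clay 24/24 (tight); labor 61/64 (slack 3); wheel time 64/64 (tight).
By complementary slackness, y = 0 for the non-binding constraint.
From A_Bᵀ y = c: 1·y_clay + 5·y_wheel time = 44; 2·y_clay + 2·y_wheel time = 24.
Solving: y_clay = 4, y_wheel time = 8.
Δz = y_clay·Δb = 4 × (-2) = -8, so new z* = 608 − 8 = 600.

600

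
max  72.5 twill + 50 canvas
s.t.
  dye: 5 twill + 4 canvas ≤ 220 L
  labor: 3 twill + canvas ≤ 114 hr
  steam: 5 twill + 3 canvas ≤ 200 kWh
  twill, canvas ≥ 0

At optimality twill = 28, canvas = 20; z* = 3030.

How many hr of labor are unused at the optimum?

labor used = 3·28 + 1·20 = 104; slack = 114 − 104 = 10.

10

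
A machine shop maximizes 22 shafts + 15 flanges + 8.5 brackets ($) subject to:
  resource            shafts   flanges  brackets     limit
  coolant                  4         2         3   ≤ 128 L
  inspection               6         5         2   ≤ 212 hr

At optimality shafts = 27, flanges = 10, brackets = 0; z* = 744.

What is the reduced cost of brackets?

-3

At the optimum: coolant uses 128 of 128 (binding); inspection uses 212 of 212 (binding).
The binding rows give the dual system: 4·y_coolant + 6·y_inspection = 22 and 2·y_coolant + 5·y_inspection = 15.
→ y_coolant = 2.5 and y_inspection = 2.
Reduced cost of brackets: c₃ − yᵀa₃ = 8.5 − (2.5·3 + 2·2) = 8.5 − 11.5 = -3.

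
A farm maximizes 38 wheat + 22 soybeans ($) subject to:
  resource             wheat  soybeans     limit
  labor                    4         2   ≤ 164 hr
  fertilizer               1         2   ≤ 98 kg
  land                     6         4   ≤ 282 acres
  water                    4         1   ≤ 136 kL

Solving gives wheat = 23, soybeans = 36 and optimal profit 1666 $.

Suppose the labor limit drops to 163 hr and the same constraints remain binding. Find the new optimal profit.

Binding: labor and land. Non-binding: fertilizer (3 unused), water (8 unused).
Since fertilizer, water are not tight, their duals are 0.
The binding rows give the dual system: 4·y_labor + 6·y_land = 38 and 2·y_labor + 4·y_land = 22.
→ y_labor = 5 and y_land = 3.
Δz = y_labor·Δb = 5 × (-1) = -5, so new z* = 1666 − 5 = 1661.

1661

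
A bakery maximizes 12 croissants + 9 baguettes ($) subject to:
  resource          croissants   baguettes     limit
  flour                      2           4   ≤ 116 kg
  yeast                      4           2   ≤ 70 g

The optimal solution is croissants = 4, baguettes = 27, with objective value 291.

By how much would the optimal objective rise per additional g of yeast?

2.5

Both flour and yeast are binding at x*.
The binding rows give the dual system: 2·y_flour + 4·y_yeast = 12 and 4·y_flour + 2·y_yeast = 9.
→ y_flour = 1 and y_yeast = 2.5.
Shadow price of yeast = 2.5.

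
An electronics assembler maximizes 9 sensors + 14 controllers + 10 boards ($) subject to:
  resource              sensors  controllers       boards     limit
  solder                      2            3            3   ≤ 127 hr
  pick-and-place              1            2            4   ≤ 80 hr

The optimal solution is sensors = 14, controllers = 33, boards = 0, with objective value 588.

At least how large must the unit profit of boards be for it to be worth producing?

Check each constraint at x*: solder 127/127 (tight); pick-and-place 80/80 (tight).
From A_Bᵀ y = c: 2·y_solder + 1·y_pick-and-place = 9; 3·y_solder + 2·y_pick-and-place = 14.
Solving: y_solder = 4, y_pick-and-place = 1.
boards enters the basis when its profit ≥ yᵀa₃ = 4·3 + 1·4 = 16.

16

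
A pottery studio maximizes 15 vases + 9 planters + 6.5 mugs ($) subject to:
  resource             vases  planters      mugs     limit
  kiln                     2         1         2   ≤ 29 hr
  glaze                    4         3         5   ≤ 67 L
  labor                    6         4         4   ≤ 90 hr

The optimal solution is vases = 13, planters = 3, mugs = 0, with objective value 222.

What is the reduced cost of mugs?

-5.5

Binding: kiln and labor. Non-binding: glaze (6 unused).
Slack constraints have shadow price 0 (complementary slackness).
Dual feasibility on the basic columns requires 2·y_kiln + 6·y_labor = 15, 1·y_kiln + 4·y_labor = 9.
Solving: y_kiln = 3, y_labor = 1.5.
Reduced cost of mugs: c₃ − yᵀa₃ = 6.5 − (3·2 + 1.5·4) = 6.5 − 12 = -5.5.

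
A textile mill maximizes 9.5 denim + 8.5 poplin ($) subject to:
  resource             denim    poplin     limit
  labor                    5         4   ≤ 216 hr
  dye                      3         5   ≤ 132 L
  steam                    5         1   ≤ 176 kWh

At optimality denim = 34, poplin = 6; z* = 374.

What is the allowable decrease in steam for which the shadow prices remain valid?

149.6

Binding constraints: dye, steam. The basis is B = [[3,5],[5,1]] with det -22.
Per unit decrease in steam, x* moves by d = (-0.2273, 0.1364).
The basis stays optimal until denim reaches 0; allowable decrease = 149.6 kWh.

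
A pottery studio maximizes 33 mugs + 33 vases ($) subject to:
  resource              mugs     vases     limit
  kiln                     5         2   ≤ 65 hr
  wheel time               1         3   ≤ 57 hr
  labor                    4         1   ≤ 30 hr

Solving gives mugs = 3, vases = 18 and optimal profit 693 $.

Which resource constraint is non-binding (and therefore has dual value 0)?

kiln

kiln: 51/65 (slack 14)
wheel time: 57/57 (binding)
labor: 30/30 (binding)
By complementary slackness, a constraint with positive slack has shadow price 0 → kiln.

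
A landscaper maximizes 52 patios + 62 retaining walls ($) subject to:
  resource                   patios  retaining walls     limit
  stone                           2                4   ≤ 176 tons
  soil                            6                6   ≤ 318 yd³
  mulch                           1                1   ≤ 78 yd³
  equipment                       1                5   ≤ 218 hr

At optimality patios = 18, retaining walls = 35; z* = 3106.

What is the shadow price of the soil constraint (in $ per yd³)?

7

Check each constraint at x*: stone 176/176 (tight); soil 318/318 (tight); mulch 53/78 (slack 25); equipment 193/218 (slack 25).
By complementary slackness, y = 0 for the non-binding constraints.
From A_Bᵀ y = c: 2·y_stone + 6·y_soil = 52; 4·y_stone + 6·y_soil = 62.
→ y_stone = 5 and y_soil = 7.
Shadow price of soil = 7.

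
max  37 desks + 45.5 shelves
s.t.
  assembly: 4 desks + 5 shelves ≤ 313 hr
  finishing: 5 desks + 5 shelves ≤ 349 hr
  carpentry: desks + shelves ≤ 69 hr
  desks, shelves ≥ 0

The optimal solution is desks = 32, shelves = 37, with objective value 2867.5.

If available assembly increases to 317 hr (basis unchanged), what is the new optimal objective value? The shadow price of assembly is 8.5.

2901.5

Δb = 4, so new z* = 2867.5 + (8.5)·(4) = 2867.5 + 34 = 2901.5.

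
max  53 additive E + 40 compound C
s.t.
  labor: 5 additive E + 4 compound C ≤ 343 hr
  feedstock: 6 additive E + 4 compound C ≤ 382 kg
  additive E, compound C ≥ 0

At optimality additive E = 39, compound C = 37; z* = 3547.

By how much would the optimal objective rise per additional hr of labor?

7

At the optimum: labor uses 343 of 343 (binding); feedstock uses 382 of 382 (binding).
From A_Bᵀ y = c: 5·y_labor + 6·y_feedstock = 53; 4·y_labor + 4·y_feedstock = 40.
Solving: y_labor = 7, y_feedstock = 3.
Shadow price of labor = 7.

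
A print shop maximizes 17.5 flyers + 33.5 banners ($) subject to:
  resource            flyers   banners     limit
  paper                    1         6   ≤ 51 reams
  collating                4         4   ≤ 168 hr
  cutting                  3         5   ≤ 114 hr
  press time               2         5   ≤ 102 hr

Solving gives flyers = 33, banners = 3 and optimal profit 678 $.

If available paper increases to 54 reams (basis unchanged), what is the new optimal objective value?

681

Binding: paper and cutting. Non-binding: collating (24 unused), press time (21 unused).
By complementary slackness, y = 0 for the non-binding constraints.
The binding rows give the dual system: 1·y_paper + 3·y_cutting = 17.5 and 6·y_paper + 5·y_cutting = 33.5.
→ y_paper = 1 and y_cutting = 5.5.
Δz = y_paper·Δb = 1 × (3) = 3, so new z* = 678 + 3 = 681.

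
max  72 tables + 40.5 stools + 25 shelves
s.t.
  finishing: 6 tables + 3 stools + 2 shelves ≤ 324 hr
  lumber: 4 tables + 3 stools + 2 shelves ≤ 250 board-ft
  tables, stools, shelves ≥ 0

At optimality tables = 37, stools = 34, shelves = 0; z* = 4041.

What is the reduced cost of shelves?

-2

At the optimum: finishing uses 324 of 324 (binding); lumber uses 250 of 250 (binding).
From A_Bᵀ y = c: 6·y_finishing + 4·y_lumber = 72; 3·y_finishing + 3·y_lumber = 40.5.
This yields shadow prices y_finishing = 9, y_lumber = 4.5.
Reduced cost of shelves: c₃ − yᵀa₃ = 25 − (9·2 + 4.5·2) = 25 − 27 = -2.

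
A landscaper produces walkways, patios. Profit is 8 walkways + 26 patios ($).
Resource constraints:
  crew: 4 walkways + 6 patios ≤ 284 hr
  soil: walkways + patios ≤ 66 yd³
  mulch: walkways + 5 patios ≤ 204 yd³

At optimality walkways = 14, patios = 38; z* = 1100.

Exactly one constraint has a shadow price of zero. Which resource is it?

crew: 284/284 (binding)
soil: 52/66 (slack 14)
mulch: 204/204 (binding)
By complementary slackness, a constraint with positive slack has shadow price 0 → soil.

soil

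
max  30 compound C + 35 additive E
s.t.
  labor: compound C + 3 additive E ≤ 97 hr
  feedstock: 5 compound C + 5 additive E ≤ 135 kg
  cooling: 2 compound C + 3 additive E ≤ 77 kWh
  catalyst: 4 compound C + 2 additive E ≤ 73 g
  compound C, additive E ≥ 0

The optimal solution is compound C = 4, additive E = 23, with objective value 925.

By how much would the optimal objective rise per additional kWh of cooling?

At the optimum: labor uses 73 of 97 (slack = 24); feedstock uses 135 of 135 (binding); cooling uses 77 of 77 (binding); catalyst uses 62 of 73 (slack = 11).
By complementary slackness, y = 0 for the non-binding constraints.
From A_Bᵀ y = c: 5·y_feedstock + 2·y_cooling = 30; 5·y_feedstock + 3·y_cooling = 35.
This yields shadow prices y_feedstock = 4, y_cooling = 5.
Shadow price of cooling = 5.

5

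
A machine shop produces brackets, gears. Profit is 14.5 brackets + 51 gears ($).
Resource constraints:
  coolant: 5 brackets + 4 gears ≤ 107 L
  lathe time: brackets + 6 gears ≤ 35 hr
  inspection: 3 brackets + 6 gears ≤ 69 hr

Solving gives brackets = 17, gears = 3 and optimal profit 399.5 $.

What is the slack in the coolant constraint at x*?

10

coolant used = 5·17 + 4·3 = 97; slack = 107 − 97 = 10.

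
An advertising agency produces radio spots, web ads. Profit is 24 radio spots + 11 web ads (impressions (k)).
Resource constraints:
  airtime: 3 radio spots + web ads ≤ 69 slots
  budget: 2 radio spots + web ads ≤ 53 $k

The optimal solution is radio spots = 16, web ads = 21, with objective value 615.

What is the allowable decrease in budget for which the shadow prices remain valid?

7

Binding constraints: airtime, budget. The basis is B = [[3,1],[2,1]] with det 1.
Per unit decrease in budget, x* moves by d = (1, -3).
The basis stays optimal until web ads reaches 0; allowable decrease = 7 $k.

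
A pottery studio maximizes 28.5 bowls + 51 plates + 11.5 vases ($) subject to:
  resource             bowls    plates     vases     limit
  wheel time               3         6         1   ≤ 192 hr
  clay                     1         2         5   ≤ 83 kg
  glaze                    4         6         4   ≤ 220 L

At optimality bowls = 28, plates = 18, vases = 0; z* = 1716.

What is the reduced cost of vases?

-6

Binding: wheel time and glaze. Non-binding: clay (19 unused).
Since clay is not tight, its dual is 0.
Dual feasibility on the basic columns requires 3·y_wheel time + 4·y_glaze = 28.5, 6·y_wheel time + 6·y_glaze = 51.
Solving: y_wheel time = 5.5, y_glaze = 3.
Reduced cost of vases: c₃ − yᵀa₃ = 11.5 − (5.5·1 + 3·4) = 11.5 − 17.5 = -6.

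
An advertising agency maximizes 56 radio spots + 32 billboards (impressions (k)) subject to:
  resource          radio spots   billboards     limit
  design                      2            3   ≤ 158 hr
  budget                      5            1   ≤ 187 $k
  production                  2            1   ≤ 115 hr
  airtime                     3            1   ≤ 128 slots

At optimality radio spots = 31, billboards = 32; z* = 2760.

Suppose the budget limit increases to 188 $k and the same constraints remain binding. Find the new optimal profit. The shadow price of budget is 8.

2768

Δb = 1, so new z* = 2760 + (8)·(1) = 2760 + 8 = 2768.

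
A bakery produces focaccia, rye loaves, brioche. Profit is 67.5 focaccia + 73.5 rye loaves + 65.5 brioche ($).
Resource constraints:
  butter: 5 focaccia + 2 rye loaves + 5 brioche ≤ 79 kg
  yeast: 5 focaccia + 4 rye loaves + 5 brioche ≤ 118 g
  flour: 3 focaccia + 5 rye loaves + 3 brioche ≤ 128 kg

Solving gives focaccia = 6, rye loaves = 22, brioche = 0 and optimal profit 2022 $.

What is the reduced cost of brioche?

-2

Binding: yeast and flour. Non-binding: butter (5 unused).
Since butter is not tight, its dual is 0.
The binding rows give the dual system: 5·y_yeast + 3·y_flour = 67.5 and 4·y_yeast + 5·y_flour = 73.5.
This yields shadow prices y_yeast = 9, y_flour = 7.5.
Reduced cost of brioche: c₃ − yᵀa₃ = 65.5 − (9·5 + 7.5·3) = 65.5 − 67.5 = -2.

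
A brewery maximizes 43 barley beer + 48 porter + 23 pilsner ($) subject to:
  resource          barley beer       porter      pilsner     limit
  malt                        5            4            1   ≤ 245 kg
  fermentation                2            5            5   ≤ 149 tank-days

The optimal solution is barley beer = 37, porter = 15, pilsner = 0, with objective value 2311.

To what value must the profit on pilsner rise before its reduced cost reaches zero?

27

At the optimum: malt uses 245 of 245 (binding); fermentation uses 149 of 149 (binding).
The binding rows give the dual system: 5·y_malt + 2·y_fermentation = 43 and 4·y_malt + 5·y_fermentation = 48.
Solving: y_malt = 7, y_fermentation = 4.
pilsner enters the basis when its profit ≥ yᵀa₃ = 7·1 + 4·5 = 27.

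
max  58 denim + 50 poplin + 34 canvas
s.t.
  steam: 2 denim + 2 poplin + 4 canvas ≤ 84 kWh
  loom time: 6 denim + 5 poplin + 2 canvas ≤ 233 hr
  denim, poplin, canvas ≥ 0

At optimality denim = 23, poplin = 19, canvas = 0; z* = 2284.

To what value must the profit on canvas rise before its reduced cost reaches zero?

36

At the optimum: steam uses 84 of 84 (binding); loom time uses 233 of 233 (binding).
The binding rows give the dual system: 2·y_steam + 6·y_loom time = 58 and 2·y_steam + 5·y_loom time = 50.
This yields shadow prices y_steam = 5, y_loom time = 8.
canvas enters the basis when its profit ≥ yᵀa₃ = 5·4 + 8·2 = 36.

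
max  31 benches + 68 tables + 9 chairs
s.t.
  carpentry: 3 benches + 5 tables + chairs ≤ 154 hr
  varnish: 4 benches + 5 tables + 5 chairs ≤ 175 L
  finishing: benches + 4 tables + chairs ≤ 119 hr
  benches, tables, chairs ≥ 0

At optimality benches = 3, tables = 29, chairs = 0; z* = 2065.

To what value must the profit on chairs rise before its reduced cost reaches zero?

Check each constraint at x*: carpentry 154/154 (tight); varnish 157/175 (slack 18); finishing 119/119 (tight).
Slack constraints have shadow price 0 (complementary slackness).
From A_Bᵀ y = c: 3·y_carpentry + 1·y_finishing = 31; 5·y_carpentry + 4·y_finishing = 68.
Solving: y_carpentry = 8, y_finishing = 7.
chairs enters the basis when its profit ≥ yᵀa₃ = 8·1 + 7·1 = 15.

15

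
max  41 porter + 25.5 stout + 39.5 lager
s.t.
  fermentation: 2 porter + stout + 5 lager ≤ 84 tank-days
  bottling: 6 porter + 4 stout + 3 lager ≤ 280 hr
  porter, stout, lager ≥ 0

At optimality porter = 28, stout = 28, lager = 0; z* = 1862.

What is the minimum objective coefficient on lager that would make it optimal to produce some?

Check each constraint at x*: fermentation 84/84 (tight); bottling 280/280 (tight).
Dual feasibility on the basic columns requires 2·y_fermentation + 6·y_bottling = 41, 1·y_fermentation + 4·y_bottling = 25.5.
This yields shadow prices y_fermentation = 5.5, y_bottling = 5.
lager enters the basis when its profit ≥ yᵀa₃ = 5.5·5 + 5·3 = 42.5.

42.5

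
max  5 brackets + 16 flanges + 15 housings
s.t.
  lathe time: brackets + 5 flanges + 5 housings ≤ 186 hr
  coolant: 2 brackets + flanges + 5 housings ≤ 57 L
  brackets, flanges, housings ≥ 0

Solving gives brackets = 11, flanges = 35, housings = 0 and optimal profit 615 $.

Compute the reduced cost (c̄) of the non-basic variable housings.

-5

Check each constraint at x*: lathe time 186/186 (tight); coolant 57/57 (tight).
Dual feasibility on the basic columns requires 1·y_lathe time + 2·y_coolant = 5, 5·y_lathe time + 1·y_coolant = 16.
Solving: y_lathe time = 3, y_coolant = 1.
Reduced cost of housings: c₃ − yᵀa₃ = 15 − (3·5 + 1·5) = 15 − 20 = -5.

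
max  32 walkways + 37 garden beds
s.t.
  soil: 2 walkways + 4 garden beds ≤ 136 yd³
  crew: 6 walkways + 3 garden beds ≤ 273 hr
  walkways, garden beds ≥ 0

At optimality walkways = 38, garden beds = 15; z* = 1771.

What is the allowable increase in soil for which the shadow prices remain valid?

228

Binding constraints: soil, crew. The basis is B = [[2,4],[6,3]] with det -18.
Per unit increase in soil, x* moves by d = (-0.1667, 0.3333).
The basis stays optimal until walkways reaches 0; allowable increase = 228 yd³.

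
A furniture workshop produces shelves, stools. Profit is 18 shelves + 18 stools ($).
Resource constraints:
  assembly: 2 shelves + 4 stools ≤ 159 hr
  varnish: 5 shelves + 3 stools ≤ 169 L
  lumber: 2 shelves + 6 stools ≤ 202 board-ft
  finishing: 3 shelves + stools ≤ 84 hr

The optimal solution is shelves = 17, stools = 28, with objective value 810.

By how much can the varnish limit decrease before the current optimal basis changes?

Binding constraints: varnish, lumber. The basis is B = [[5,3],[2,6]] with det 24.
Per unit decrease in varnish, x* moves by d = (-0.25, 0.0833).
The basis stays optimal until shelves reaches 0; allowable decrease = 68 L.

68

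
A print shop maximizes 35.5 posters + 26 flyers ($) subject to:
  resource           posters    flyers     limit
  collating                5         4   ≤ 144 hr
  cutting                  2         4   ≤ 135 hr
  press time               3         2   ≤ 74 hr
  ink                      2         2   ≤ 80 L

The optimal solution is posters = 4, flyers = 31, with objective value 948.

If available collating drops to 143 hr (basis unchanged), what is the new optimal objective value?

Check each constraint at x*: collating 144/144 (tight); cutting 132/135 (slack 3); press time 74/74 (tight); ink 70/80 (slack 10).
Slack constraints have shadow price 0 (complementary slackness).
From A_Bᵀ y = c: 5·y_collating + 3·y_press time = 35.5; 4·y_collating + 2·y_press time = 26.
Solving: y_collating = 3.5, y_press time = 6.
Δz = y_collating·Δb = 3.5 × (-1) = -3.5, so new z* = 948 − 3.5 = 944.5.

944.5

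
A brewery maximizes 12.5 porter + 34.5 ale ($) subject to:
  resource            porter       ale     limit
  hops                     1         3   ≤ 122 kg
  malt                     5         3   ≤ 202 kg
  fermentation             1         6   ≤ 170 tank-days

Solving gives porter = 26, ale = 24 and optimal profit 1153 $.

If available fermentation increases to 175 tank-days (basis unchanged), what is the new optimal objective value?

1178

At the optimum: hops uses 98 of 122 (slack = 24); malt uses 202 of 202 (binding); fermentation uses 170 of 170 (binding).
By complementary slackness, y = 0 for the non-binding constraint.
From A_Bᵀ y = c: 5·y_malt + 1·y_fermentation = 12.5; 3·y_malt + 6·y_fermentation = 34.5.
Solving: y_malt = 1.5, y_fermentation = 5.
Δz = y_fermentation·Δb = 5 × (5) = 25, so new z* = 1153 + 25 = 1178.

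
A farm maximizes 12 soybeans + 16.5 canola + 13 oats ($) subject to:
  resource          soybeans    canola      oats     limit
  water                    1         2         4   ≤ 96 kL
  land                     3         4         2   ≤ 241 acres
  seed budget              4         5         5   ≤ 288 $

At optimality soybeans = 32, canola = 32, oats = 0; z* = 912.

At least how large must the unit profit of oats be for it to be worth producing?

20.5

Check each constraint at x*: water 96/96 (tight); land 224/241 (slack 17); seed budget 288/288 (tight).
By complementary slackness, y = 0 for the non-binding constraint.
Dual feasibility on the basic columns requires 1·y_water + 4·y_seed budget = 12, 2·y_water + 5·y_seed budget = 16.5.
This yields shadow prices y_water = 2, y_seed budget = 2.5.
oats enters the basis when its profit ≥ yᵀa₃ = 2·4 + 2.5·5 = 20.5.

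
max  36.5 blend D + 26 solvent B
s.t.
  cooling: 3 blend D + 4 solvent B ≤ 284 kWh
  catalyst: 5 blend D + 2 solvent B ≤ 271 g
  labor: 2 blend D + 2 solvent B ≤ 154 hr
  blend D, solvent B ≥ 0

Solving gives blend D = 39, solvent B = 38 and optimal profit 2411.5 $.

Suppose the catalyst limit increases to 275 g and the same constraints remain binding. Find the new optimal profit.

2425.5

Binding: catalyst and labor. Non-binding: cooling (15 unused).
By complementary slackness, y = 0 for the non-binding constraint.
From A_Bᵀ y = c: 5·y_catalyst + 2·y_labor = 36.5; 2·y_catalyst + 2·y_labor = 26.
This yields shadow prices y_catalyst = 3.5, y_labor = 9.5.
Δz = y_catalyst·Δb = 3.5 × (4) = 14, so new z* = 2411.5 + 14 = 2425.5.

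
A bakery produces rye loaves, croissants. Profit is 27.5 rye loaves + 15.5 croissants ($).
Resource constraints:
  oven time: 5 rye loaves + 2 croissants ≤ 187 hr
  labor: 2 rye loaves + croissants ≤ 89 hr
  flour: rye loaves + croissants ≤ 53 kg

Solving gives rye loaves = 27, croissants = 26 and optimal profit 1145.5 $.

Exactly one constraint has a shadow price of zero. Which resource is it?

oven time: 187/187 (binding)
labor: 80/89 (slack 9)
flour: 53/53 (binding)
By complementary slackness, a constraint with positive slack has shadow price 0 → labor.

labor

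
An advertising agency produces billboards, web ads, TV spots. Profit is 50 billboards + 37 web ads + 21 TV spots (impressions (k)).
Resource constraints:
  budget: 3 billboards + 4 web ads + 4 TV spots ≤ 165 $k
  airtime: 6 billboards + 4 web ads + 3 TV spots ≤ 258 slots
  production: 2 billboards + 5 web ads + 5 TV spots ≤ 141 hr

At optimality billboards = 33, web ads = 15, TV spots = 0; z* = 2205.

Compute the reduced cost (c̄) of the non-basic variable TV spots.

-8

Check each constraint at x*: budget 159/165 (slack 6); airtime 258/258 (tight); production 141/141 (tight).
Since budget is not tight, its dual is 0.
From A_Bᵀ y = c: 6·y_airtime + 2·y_production = 50; 4·y_airtime + 5·y_production = 37.
→ y_airtime = 8 and y_production = 1.
Reduced cost of TV spots: c₃ − yᵀa₃ = 21 − (8·3 + 1·5) = 21 − 29 = -8.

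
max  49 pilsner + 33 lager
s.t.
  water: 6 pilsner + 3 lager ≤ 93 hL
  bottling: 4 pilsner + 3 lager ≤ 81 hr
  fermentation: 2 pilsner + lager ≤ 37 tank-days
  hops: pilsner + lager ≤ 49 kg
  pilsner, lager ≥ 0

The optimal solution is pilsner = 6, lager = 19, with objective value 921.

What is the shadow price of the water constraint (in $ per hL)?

Binding: water and bottling. Non-binding: fermentation (6 unused), hops (24 unused).
Since fermentation, hops are not tight, their duals are 0.
The binding rows give the dual system: 6·y_water + 4·y_bottling = 49 and 3·y_water + 3·y_bottling = 33.
Solving: y_water = 2.5, y_bottling = 8.5.
Shadow price of water = 2.5.

2.5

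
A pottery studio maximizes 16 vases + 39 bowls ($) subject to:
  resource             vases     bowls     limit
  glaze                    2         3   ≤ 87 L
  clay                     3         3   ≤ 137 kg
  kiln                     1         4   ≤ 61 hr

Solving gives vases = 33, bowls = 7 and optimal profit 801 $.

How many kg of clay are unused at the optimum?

clay used = 3·33 + 3·7 = 120; slack = 137 − 120 = 17.

17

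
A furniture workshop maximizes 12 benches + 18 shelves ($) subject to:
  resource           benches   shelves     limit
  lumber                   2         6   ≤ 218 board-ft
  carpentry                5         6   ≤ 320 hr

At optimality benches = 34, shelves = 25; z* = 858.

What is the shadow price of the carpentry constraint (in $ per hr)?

2

Both lumber and carpentry are binding at x*.
From A_Bᵀ y = c: 2·y_lumber + 5·y_carpentry = 12; 6·y_lumber + 6·y_carpentry = 18.
This yields shadow prices y_lumber = 1, y_carpentry = 2.
Shadow price of carpentry = 2.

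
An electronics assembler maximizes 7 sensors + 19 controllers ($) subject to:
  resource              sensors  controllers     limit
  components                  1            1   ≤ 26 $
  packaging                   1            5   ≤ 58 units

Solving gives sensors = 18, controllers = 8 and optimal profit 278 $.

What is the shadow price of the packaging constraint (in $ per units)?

3

At the optimum: components uses 26 of 26 (binding); packaging uses 58 of 58 (binding).
The binding rows give the dual system: 1·y_components + 1·y_packaging = 7 and 1·y_components + 5·y_packaging = 19.
This yields shadow prices y_components = 4, y_packaging = 3.
Shadow price of packaging = 3.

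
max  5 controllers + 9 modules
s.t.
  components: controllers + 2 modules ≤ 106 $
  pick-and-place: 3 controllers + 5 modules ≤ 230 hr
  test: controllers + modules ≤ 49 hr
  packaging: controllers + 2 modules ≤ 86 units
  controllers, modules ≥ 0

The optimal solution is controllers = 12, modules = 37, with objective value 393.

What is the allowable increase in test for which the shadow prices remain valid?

9

Binding constraints: test, packaging. The basis is B = [[1,1],[1,2]] with det 1.
Per unit increase in test, x* moves by d = (2, -1).
The basis stays optimal until pick-and-place becomes binding; allowable increase = 9 hr.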